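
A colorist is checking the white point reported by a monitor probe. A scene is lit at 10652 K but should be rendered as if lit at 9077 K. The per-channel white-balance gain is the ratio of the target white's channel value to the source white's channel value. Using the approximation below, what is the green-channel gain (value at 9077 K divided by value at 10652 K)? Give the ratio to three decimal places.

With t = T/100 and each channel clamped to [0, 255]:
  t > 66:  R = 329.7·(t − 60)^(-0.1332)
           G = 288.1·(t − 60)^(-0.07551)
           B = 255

1.032

At 10652 K (t = 106.52):
  G = 288.1·(106.52 − 60)^(-0.07551) = 288.1·46.52^(-0.07551) = 288.1·0.74830 = 215.586.
At 9077 K (t = 90.77):
  G = 288.1·(90.77 − 60)^(-0.07551) = 288.1·30.77^(-0.07551) = 288.1·0.77203 = 222.420.
Gain = 222.420 / 215.586 = 1.0317 → 1.032.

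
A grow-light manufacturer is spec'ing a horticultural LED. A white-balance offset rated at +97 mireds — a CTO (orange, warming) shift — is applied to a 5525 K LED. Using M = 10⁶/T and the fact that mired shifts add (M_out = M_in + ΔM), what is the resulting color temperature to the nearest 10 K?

3600 K

M_in = 10⁶/5525 = 181.00 mireds.
M_out = 181.00 + (+97) = 278.00 mireds.
T_out = 10⁶/278.00 = 3597.2 K → 3600 K.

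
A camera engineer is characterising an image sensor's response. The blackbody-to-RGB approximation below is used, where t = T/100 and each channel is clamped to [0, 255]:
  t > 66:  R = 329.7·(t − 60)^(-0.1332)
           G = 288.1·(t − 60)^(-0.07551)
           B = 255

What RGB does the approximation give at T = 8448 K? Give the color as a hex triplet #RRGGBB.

#D7E2FF

t = 8448/100 = 84.48; the t > 66 branch applies.
R = 329.7·(84.48 − 60)^(-0.1332) = 329.7·24.48^(-0.1332) = 329.7·0.65315 = 215.342.
G = 288.1·(84.48 − 60)^(-0.07551) = 288.1·24.48^(-0.07551) = 288.1·0.78547 = 226.295.
B = 255 by definition for t > 66.
Rounded: (215, 226, 255).
In hex: #D7E2FF.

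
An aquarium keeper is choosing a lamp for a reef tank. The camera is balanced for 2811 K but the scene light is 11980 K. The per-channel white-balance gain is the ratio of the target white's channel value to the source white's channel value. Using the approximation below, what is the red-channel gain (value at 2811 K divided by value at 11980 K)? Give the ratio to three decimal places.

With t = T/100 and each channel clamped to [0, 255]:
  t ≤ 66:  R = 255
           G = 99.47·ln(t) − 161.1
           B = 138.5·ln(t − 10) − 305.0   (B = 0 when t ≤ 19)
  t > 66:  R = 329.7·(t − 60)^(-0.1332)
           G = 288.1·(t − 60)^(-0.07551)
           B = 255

At 11980 K (t = 119.8):
  R = 329.7·(119.8 − 60)^(-0.1332) = 329.7·59.8^(-0.1332) = 329.7·0.57989 = 191.189.
At 2811 K (t = 28.11):
  R = 255 by definition for t ≤ 66.
Gain = 255.000 / 191.189 = 1.3338 → 1.334.

1.334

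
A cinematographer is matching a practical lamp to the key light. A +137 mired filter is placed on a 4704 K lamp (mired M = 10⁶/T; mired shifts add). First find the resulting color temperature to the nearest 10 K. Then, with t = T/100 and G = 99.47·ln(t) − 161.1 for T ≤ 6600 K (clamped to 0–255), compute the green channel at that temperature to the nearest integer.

M_in = 10⁶/4704 = 212.59; M_out = 212.59 + (+137) = 349.59.
T_out = 10⁶/349.59 = 2860.5 K → 2860 K; t = 28.6.
G = 99.47·ln 28.6 − 161.1 = 99.47·3.3534 − 161.1 = 172.463.
Rounded: 172.

172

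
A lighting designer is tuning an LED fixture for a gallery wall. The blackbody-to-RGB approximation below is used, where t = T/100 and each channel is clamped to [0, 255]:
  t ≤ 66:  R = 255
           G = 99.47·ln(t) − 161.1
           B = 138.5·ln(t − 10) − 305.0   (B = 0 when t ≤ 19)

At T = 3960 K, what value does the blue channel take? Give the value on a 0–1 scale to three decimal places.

t = 3960/100 = 39.6; the t ≤ 66 branch applies.
B = 138.5·ln(39.6 − 10) − 305.0 = 138.5·ln 29.6 − 305.0 = 138.5·3.3878 − 305.0 = 164.207.
On a 0–1 scale: 164.207/255 = 0.6439 → 0.644.

0.644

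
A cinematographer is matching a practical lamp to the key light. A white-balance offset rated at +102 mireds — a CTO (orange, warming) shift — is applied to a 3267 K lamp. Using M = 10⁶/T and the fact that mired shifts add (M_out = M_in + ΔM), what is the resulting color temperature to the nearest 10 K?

M_in = 10⁶/3267 = 306.09 mireds.
M_out = 306.09 + (+102) = 408.09 mireds.
T_out = 10⁶/408.09 = 2450.4 K → 2450 K.

2450 K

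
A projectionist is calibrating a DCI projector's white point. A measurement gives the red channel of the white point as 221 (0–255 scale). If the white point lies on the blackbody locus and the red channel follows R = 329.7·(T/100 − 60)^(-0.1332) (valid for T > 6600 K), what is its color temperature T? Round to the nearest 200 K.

(t − 60)^(-0.1332) = 221/329.7 = 0.67031.
t − 60 = 0.67031^(1/-0.1332) = 0.67031^(-7.508) = 20.149, so t = 80.149.
T = 100·t = 8015 K → 8000 K to the nearest 200 K.

8000 K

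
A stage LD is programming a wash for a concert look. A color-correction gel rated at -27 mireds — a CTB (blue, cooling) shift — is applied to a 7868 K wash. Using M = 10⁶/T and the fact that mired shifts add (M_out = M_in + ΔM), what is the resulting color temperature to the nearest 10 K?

M_in = 10⁶/7868 = 127.10 mireds.
M_out = 127.10 + (-27) = 100.10 mireds.
T_out = 10⁶/100.10 = 9990.3 K → 9990 K.

9990 K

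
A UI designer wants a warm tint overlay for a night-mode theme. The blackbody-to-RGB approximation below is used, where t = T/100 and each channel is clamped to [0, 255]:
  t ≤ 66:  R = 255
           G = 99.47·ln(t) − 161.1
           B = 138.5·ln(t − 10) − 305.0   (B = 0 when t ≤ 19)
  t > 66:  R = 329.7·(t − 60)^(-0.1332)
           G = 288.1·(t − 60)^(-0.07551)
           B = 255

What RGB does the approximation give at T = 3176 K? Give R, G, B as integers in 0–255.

R=255, G=183, B=122

t = 3176/100 = 31.76; the t ≤ 66 branch applies.
R = 255 by definition for t ≤ 66.
G = 99.47·ln 31.76 − 161.1 = 99.47·3.4582 − 161.1 = 182.888.
B = 138.5·ln(31.76 − 10) − 305.0 = 138.5·ln 21.76 − 305.0 = 138.5·3.0801 − 305.0 = 121.590.
Rounded: (255, 183, 122).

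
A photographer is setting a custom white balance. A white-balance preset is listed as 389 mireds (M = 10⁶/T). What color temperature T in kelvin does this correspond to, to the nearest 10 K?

T = 10⁶ / 389 = 2570.69 K → 2570 K.

2570 K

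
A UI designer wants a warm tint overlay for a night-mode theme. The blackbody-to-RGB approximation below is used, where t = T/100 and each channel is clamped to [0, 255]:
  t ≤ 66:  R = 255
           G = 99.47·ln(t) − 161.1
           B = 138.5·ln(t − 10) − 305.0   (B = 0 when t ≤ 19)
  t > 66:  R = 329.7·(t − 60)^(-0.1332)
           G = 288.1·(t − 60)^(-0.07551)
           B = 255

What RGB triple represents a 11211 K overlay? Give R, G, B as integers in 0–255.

R=195, G=214, B=255

t = 11211/100 = 112.11; the t > 66 branch applies.
R = 329.7·(112.11 − 60)^(-0.1332) = 329.7·52.11^(-0.1332) = 329.7·0.59062 = 194.727.
G = 288.1·(112.11 − 60)^(-0.07551) = 288.1·52.11^(-0.07551) = 288.1·0.74192 = 213.746.
B = 255 by definition for t > 66.
Rounded: (195, 214, 255).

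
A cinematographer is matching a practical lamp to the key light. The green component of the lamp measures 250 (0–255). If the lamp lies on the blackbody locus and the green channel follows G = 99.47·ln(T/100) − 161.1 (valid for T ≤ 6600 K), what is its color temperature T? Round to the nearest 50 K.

ln t = (250 + 161.1) / 99.47 = 4.1329.
t = e^4.1329 = 62.359.
T = 100·t = 6236 K → 6250 K to the nearest 50 K.

6250 K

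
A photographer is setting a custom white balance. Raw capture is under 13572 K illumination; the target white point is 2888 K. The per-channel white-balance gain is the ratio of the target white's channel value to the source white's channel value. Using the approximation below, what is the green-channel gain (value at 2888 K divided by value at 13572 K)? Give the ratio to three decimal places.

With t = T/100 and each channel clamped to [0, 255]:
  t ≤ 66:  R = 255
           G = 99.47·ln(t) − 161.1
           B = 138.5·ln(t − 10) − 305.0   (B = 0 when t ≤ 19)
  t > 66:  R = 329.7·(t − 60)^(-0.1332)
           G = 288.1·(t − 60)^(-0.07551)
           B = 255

0.835

At 13572 K (t = 135.72):
  G = 288.1·(135.72 − 60)^(-0.07551) = 288.1·75.72^(-0.07551) = 288.1·0.72127 = 207.799.
At 2888 K (t = 28.88):
  G = 99.47·ln 28.88 − 161.1 = 99.47·3.3631 − 161.1 = 173.432.
Gain = 173.432 / 207.799 = 0.8346 → 0.835.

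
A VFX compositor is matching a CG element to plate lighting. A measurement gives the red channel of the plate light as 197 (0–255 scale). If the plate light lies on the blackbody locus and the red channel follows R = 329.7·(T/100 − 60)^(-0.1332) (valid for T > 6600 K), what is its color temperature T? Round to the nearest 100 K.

10800 K

(t − 60)^(-0.1332) = 197/329.7 = 0.59751.
t − 60 = 0.59751^(1/-0.1332) = 0.59751^(-7.508) = 47.761, so t = 107.761.
T = 100·t = 10776 K → 10800 K to the nearest 100 K.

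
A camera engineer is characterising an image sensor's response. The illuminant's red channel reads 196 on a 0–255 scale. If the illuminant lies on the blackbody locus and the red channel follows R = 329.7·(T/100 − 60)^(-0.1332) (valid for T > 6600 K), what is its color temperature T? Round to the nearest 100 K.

(t − 60)^(-0.1332) = 196/329.7 = 0.59448.
t − 60 = 0.59448^(1/-0.1332) = 0.59448^(-7.508) = 49.621, so t = 109.621.
T = 100·t = 10962 K → 11000 K to the nearest 100 K.

11000 K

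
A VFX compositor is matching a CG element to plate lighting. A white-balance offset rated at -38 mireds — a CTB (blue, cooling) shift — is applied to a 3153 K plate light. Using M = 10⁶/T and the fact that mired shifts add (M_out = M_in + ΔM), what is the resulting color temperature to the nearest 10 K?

3580 K

M_in = 10⁶/3153 = 317.16 mireds.
M_out = 317.16 + (-38) = 279.16 mireds.
T_out = 10⁶/279.16 = 3582.2 K → 3580 K.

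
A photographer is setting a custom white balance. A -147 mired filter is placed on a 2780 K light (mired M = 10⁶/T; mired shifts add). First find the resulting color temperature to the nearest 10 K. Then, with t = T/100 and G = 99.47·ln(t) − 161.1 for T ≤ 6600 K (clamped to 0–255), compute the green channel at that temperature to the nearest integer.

222

M_in = 10⁶/2780 = 359.71; M_out = 359.71 + (-147) = 212.71.
T_out = 10⁶/212.71 = 4701.2 K → 4700 K; t = 47.
G = 99.47·ln 47 − 161.1 = 99.47·3.8501 − 161.1 = 221.874.
Rounded: 222.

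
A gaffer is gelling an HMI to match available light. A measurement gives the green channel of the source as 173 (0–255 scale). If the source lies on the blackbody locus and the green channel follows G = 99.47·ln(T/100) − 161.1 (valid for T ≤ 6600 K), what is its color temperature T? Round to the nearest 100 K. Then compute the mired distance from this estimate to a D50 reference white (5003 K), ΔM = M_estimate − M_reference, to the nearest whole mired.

+145 mireds

ln t = (173 + 161.1) / 99.47 = 3.3588.
t = e^3.3588 = 28.755.
T = 100·t = 2875 K → 2900 K to the nearest 100 K.
M_estimate = 10⁶/2900 = 344.83; M_reference = 10⁶/5003 = 199.88.
ΔM = 344.83 − 199.88 = 144.95 → +145 mireds.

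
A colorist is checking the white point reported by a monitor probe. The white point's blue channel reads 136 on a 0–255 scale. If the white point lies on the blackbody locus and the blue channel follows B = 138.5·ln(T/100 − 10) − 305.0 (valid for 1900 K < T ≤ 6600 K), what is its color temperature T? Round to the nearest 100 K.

3400 K

ln(t − 10) = (136 + 305.0) / 138.5 = 3.1841.
t − 10 = e^3.1841 = 24.146, so t = 34.146.
T = 100·t = 3415 K → 3400 K to the nearest 100 K.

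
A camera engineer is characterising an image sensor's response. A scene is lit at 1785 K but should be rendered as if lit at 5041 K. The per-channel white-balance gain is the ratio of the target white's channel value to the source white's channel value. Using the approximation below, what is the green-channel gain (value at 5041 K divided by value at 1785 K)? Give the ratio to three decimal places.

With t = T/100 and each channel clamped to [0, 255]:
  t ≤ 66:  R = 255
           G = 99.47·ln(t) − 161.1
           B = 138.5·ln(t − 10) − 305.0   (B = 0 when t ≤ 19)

1.822

At 1785 K (t = 17.85):
  G = 99.47·ln 17.85 − 161.1 = 99.47·2.8820 − 161.1 = 125.573.
At 5041 K (t = 50.41):
  G = 99.47·ln 50.41 − 161.1 = 99.47·3.9202 − 161.1 = 228.841.
Gain = 228.841 / 125.573 = 1.8224 → 1.822.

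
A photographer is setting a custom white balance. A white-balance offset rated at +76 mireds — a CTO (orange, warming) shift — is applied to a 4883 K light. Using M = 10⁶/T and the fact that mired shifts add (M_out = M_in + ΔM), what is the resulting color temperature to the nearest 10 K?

3560 K

M_in = 10⁶/4883 = 204.79 mireds.
M_out = 204.79 + (+76) = 280.79 mireds.
T_out = 10⁶/280.79 = 3561.4 K → 3560 K.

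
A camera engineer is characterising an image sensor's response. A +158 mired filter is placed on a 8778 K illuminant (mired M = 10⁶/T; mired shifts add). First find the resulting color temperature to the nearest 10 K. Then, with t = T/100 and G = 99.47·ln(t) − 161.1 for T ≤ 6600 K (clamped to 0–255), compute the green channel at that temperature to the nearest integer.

198

M_in = 10⁶/8778 = 113.92; M_out = 113.92 + (+158) = 271.92.
T_out = 10⁶/271.92 = 3677.5 K → 3680 K; t = 36.8.
G = 99.47·ln 36.8 − 161.1 = 99.47·3.6055 − 161.1 = 197.539.
Rounded: 198.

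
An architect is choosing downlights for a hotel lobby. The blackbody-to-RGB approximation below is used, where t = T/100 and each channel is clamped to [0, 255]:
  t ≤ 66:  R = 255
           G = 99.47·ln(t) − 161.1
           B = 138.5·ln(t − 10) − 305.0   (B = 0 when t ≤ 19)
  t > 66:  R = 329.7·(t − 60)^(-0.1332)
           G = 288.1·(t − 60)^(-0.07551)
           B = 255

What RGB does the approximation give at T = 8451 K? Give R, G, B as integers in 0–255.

t = 8451/100 = 84.51; the t > 66 branch applies.
R = 329.7·(84.51 − 60)^(-0.1332) = 329.7·24.51^(-0.1332) = 329.7·0.65304 = 215.307.
G = 288.1·(84.51 − 60)^(-0.07551) = 288.1·24.51^(-0.07551) = 288.1·0.78540 = 226.274.
B = 255 by definition for t > 66.
Rounded: (215, 226, 255).

R=215, G=226, B=255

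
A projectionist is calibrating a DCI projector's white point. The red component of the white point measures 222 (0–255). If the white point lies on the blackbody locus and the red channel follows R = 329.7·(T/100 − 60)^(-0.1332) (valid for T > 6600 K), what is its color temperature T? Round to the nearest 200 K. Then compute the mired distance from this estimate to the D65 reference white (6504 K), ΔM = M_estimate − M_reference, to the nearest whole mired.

-29 mireds

(t − 60)^(-0.1332) = 222/329.7 = 0.67334.
t − 60 = 0.67334^(1/-0.1332) = 0.67334^(-7.508) = 19.478, so t = 79.478.
T = 100·t = 7948 K → 8000 K to the nearest 200 K.
M_estimate = 10⁶/8000 = 125.00; M_reference = 10⁶/6504 = 153.75.
ΔM = 125.00 − 153.75 = -28.75 → -29 mireds.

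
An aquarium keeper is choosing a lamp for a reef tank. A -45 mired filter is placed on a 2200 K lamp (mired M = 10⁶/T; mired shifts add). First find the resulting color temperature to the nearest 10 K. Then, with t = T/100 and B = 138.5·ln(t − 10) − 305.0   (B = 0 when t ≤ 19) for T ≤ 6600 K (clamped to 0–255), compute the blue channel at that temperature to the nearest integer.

64

M_in = 10⁶/2200 = 454.55; M_out = 454.55 + (-45) = 409.55.
T_out = 10⁶/409.55 = 2441.7 K → 2440 K; t = 24.4.
B = 138.5·ln(24.4 − 10) − 305.0 = 138.5·ln 14.4 − 305.0 = 138.5·2.6672 − 305.0 = 64.411.
Rounded: 64.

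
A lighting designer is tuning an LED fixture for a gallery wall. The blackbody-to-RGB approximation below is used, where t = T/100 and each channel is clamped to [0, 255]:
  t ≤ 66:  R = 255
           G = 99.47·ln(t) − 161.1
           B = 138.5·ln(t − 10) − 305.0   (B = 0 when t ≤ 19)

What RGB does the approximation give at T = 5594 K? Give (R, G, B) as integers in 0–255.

t = 5594/100 = 55.94; the t ≤ 66 branch applies.
R = 255 by definition for t ≤ 66.
G = 99.47·ln 55.94 − 161.1 = 99.47·4.0243 − 161.1 = 239.195.
B = 138.5·ln(55.94 − 10) − 305.0 = 138.5·ln 45.94 − 305.0 = 138.5·3.8273 − 305.0 = 225.086.
Rounded: (255, 239, 225).

(255, 239, 225)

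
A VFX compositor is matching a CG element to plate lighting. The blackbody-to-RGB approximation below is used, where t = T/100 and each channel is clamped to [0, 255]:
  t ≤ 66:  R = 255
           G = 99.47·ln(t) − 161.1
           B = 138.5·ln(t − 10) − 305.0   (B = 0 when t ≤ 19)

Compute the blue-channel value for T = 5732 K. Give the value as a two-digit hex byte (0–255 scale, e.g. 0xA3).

t = 5732/100 = 57.32; the t ≤ 66 branch applies.
B = 138.5·ln(57.32 − 10) − 305.0 = 138.5·ln 47.32 − 305.0 = 138.5·3.8569 − 305.0 = 229.185.
Rounded: 229; in hex, 0xE5.

0xE5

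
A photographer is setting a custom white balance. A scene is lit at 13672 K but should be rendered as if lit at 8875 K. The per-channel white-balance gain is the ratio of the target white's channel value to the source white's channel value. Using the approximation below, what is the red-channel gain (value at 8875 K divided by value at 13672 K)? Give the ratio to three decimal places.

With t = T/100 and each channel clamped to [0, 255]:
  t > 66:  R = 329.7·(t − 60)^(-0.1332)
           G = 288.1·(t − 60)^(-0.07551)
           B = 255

At 13672 K (t = 136.72):
  R = 329.7·(136.72 − 60)^(-0.1332) = 329.7·76.72^(-0.1332) = 329.7·0.56096 = 184.948.
At 8875 K (t = 88.75):
  R = 329.7·(88.75 − 60)^(-0.1332) = 329.7·28.75^(-0.1332) = 329.7·0.63931 = 210.780.
Gain = 210.780 / 184.948 = 1.1397 → 1.140.

1.140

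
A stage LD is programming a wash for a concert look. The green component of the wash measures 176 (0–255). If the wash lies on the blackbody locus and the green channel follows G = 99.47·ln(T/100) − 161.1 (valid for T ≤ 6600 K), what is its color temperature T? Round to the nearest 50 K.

2950 K

ln t = (176 + 161.1) / 99.47 = 3.3890.
t = e^3.3890 = 29.635.
T = 100·t = 2964 K → 2950 K to the nearest 50 K.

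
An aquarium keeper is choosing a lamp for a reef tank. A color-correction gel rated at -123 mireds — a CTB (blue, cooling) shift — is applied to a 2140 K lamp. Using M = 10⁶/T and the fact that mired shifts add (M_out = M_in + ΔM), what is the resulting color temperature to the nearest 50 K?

2900 K

M_in = 10⁶/2140 = 467.29 mireds.
M_out = 467.29 + (-123) = 344.29 mireds.
T_out = 10⁶/344.29 = 2904.5 K → 2900 K.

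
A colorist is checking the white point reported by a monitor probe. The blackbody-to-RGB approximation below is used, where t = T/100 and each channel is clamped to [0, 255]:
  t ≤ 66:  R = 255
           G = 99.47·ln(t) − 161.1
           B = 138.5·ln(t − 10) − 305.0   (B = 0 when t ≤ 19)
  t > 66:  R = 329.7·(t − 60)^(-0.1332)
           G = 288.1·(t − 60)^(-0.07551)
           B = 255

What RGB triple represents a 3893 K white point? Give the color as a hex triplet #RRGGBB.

t = 3893/100 = 38.93; the t ≤ 66 branch applies.
R = 255 by definition for t ≤ 66.
G = 99.47·ln 38.93 − 161.1 = 99.47·3.6618 − 161.1 = 203.136.
B = 138.5·ln(38.93 − 10) − 305.0 = 138.5·ln 28.93 − 305.0 = 138.5·3.3649 − 305.0 = 161.036.
Rounded: (255, 203, 161).
In hex: #FFCBA1.

#FFCBA1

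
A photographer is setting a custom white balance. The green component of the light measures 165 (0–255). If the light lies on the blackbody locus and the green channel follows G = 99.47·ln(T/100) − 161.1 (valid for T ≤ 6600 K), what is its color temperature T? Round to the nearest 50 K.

2650 K

ln t = (165 + 161.1) / 99.47 = 3.2784.
t = e^3.2784 = 26.533.
T = 100·t = 2653 K → 2650 K to the nearest 50 K.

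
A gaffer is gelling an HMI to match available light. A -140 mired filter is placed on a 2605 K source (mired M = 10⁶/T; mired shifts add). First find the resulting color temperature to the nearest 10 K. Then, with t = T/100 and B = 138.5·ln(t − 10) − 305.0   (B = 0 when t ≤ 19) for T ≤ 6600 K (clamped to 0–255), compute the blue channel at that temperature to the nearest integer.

171

M_in = 10⁶/2605 = 383.88; M_out = 383.88 + (-140) = 243.88.
T_out = 10⁶/243.88 = 4100.4 K → 4100 K; t = 41.
B = 138.5·ln(41 − 10) − 305.0 = 138.5·ln 31 − 305.0 = 138.5·3.4340 − 305.0 = 170.607.
Rounded: 171.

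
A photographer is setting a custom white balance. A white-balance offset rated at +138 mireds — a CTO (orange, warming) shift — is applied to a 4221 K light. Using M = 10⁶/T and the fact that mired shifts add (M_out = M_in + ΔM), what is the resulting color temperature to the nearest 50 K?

2650 K

M_in = 10⁶/4221 = 236.91 mireds.
M_out = 236.91 + (+138) = 374.91 mireds.
T_out = 10⁶/374.91 = 2667.3 K → 2650 K.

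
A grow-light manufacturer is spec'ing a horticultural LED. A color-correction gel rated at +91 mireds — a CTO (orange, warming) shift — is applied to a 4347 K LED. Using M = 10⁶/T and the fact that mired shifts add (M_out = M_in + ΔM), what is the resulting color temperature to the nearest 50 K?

M_in = 10⁶/4347 = 230.04 mireds.
M_out = 230.04 + (+91) = 321.04 mireds.
T_out = 10⁶/321.04 = 3114.8 K → 3100 K.

3100 K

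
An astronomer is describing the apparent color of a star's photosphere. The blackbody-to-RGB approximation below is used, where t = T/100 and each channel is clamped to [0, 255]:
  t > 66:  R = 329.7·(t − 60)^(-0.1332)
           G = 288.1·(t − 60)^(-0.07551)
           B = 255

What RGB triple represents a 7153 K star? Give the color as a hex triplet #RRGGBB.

#EEF0FF

t = 7153/100 = 71.53; the t > 66 branch applies.
R = 329.7·(71.53 − 60)^(-0.1332) = 329.7·11.53^(-0.1332) = 329.7·0.72205 = 238.058.
G = 288.1·(71.53 − 60)^(-0.07551) = 288.1·11.53^(-0.07551) = 288.1·0.83142 = 239.533.
B = 255 by definition for t > 66.
Rounded: (238, 240, 255).
In hex: #EEF0FF.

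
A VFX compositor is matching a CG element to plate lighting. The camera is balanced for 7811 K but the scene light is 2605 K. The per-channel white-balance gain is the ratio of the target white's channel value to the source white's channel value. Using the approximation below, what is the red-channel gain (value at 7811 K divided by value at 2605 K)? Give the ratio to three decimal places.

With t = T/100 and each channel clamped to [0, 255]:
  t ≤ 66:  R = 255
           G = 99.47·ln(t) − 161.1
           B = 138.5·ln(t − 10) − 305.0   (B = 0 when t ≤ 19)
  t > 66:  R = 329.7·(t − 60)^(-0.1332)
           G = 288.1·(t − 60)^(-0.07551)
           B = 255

0.879

At 2605 K (t = 26.05):
  R = 255 by definition for t ≤ 66.
At 7811 K (t = 78.11):
  R = 329.7·(78.11 − 60)^(-0.1332) = 329.7·18.11^(-0.1332) = 329.7·0.67990 = 224.163.
Gain = 224.163 / 255.000 = 0.8791 → 0.879.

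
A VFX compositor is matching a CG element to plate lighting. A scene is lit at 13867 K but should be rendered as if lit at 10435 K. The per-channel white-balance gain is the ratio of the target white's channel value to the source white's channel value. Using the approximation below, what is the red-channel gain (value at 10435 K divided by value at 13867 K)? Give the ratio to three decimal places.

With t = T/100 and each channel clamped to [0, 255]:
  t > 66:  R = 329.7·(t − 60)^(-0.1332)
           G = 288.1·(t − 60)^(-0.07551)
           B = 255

At 13867 K (t = 138.67):
  R = 329.7·(138.67 − 60)^(-0.1332) = 329.7·78.67^(-0.1332) = 329.7·0.55909 = 184.330.
At 10435 K (t = 104.35):
  R = 329.7·(104.35 − 60)^(-0.1332) = 329.7·44.35^(-0.1332) = 329.7·0.60344 = 198.954.
Gain = 198.954 / 184.330 = 1.0793 → 1.079.

1.079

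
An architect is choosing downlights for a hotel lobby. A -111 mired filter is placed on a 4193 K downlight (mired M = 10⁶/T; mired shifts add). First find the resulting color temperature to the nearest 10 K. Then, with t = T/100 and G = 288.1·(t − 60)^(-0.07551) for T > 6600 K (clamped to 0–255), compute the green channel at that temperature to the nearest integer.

M_in = 10⁶/4193 = 238.49; M_out = 238.49 + (-111) = 127.49.
T_out = 10⁶/127.49 = 7843.6 K → 7840 K; t = 78.4.
G = 288.1·(78.4 − 60)^(-0.07551) = 288.1·18.4^(-0.07551) = 288.1·0.80259 = 231.226.
Rounded: 231.

231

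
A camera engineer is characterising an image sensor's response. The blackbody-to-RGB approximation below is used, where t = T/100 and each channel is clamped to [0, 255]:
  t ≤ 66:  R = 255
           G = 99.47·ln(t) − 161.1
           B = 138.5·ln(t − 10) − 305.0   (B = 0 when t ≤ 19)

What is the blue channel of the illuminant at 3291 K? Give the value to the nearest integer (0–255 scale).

129

t = 3291/100 = 32.91; the t ≤ 66 branch applies.
B = 138.5·ln(32.91 − 10) − 305.0 = 138.5·ln 22.91 − 305.0 = 138.5·3.1316 − 305.0 = 128.723.
Rounded: 129.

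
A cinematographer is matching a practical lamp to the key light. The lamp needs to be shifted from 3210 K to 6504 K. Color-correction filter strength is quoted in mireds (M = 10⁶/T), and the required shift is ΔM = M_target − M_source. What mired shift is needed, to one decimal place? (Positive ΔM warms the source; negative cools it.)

M_source = 10⁶/3210 = 311.526; M_target = 10⁶/6504 = 153.752.
ΔM = 153.752 − 311.526 = -157.775 → -157.8 mireds, a cooling shift.

-157.8 mireds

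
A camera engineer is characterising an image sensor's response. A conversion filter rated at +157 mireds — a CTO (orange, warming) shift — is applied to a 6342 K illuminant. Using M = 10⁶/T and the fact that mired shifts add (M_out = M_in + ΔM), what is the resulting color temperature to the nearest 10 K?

M_in = 10⁶/6342 = 157.68 mireds.
M_out = 157.68 + (+157) = 314.68 mireds.
T_out = 10⁶/314.68 = 3177.8 K → 3180 K.

3180 K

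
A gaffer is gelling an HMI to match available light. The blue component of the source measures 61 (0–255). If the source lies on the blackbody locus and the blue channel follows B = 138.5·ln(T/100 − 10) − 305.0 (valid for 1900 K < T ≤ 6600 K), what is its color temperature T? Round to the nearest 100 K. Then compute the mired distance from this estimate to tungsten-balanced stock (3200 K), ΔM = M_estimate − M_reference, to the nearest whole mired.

+104 mireds

ln(t − 10) = (61 + 305.0) / 138.5 = 2.6426.
t − 10 = e^2.6426 = 14.050, so t = 24.050.
T = 100·t = 2405 K → 2400 K to the nearest 100 K.
M_estimate = 10⁶/2400 = 416.67; M_reference = 10⁶/3200 = 312.50.
ΔM = 416.67 − 312.50 = 104.17 → +104 mireds.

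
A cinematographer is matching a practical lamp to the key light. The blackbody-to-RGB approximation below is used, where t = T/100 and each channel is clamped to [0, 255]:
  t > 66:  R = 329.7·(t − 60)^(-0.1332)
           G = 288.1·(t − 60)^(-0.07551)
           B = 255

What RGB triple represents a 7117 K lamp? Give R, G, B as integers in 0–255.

R=239, G=240, B=255

t = 7117/100 = 71.17; the t > 66 branch applies.
R = 329.7·(71.17 − 60)^(-0.1332) = 329.7·11.17^(-0.1332) = 329.7·0.72510 = 239.066.
G = 288.1·(71.17 − 60)^(-0.07551) = 288.1·11.17^(-0.07551) = 288.1·0.83342 = 240.107.
B = 255 by definition for t > 66.
Rounded: (239, 240, 255).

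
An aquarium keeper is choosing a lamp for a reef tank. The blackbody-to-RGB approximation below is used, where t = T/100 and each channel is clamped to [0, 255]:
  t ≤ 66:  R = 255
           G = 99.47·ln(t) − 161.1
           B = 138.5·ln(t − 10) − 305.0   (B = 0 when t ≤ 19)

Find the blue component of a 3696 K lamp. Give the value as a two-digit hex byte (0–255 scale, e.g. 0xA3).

t = 3696/100 = 36.96; the t ≤ 66 branch applies.
B = 138.5·ln(36.96 − 10) − 305.0 = 138.5·ln 26.96 − 305.0 = 138.5·3.2944 − 305.0 = 151.268.
Rounded: 151; in hex, 0x97.

0x97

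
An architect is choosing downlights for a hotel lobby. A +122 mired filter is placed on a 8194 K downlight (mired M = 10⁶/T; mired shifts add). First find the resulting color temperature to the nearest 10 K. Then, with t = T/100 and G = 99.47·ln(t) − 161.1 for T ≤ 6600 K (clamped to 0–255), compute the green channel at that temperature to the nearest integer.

208

M_in = 10⁶/8194 = 122.04; M_out = 122.04 + (+122) = 244.04.
T_out = 10⁶/244.04 = 4097.7 K → 4100 K; t = 41.
G = 99.47·ln 41 − 161.1 = 99.47·3.7136 − 161.1 = 208.289.
Rounded: 208.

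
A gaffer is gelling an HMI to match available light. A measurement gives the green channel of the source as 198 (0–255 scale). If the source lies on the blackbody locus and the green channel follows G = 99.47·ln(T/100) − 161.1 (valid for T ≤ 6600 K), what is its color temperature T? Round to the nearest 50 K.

3700 K

ln t = (198 + 161.1) / 99.47 = 3.6101.
t = e^3.6101 = 36.971.
T = 100·t = 3697 K → 3700 K to the nearest 50 K.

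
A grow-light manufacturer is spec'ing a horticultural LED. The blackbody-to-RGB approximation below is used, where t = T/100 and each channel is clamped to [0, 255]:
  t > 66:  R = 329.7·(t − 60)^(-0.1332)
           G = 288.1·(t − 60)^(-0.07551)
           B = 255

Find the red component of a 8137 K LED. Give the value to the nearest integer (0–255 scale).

219

t = 8137/100 = 81.37; the t > 66 branch applies.
R = 329.7·(81.37 − 60)^(-0.1332) = 329.7·21.37^(-0.1332) = 329.7·0.66507 = 219.275.
Rounded: 219.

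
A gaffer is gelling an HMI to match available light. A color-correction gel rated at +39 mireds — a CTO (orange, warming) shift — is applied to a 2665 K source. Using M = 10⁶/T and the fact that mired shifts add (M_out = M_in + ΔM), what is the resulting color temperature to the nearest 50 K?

M_in = 10⁶/2665 = 375.23 mireds.
M_out = 375.23 + (+39) = 414.23 mireds.
T_out = 10⁶/414.23 = 2414.1 K → 2400 K.

2400 K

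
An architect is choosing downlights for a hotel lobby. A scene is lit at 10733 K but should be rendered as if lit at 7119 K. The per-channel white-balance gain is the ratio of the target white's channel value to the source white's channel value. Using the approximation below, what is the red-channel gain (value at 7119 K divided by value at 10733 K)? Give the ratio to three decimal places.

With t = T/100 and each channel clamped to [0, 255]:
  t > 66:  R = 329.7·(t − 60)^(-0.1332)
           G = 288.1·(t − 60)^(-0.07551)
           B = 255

At 10733 K (t = 107.33):
  R = 329.7·(107.33 − 60)^(-0.1332) = 329.7·47.33^(-0.1332) = 329.7·0.59823 = 197.238.
At 7119 K (t = 71.19):
  R = 329.7·(71.19 − 60)^(-0.1332) = 329.7·11.19^(-0.1332) = 329.7·0.72493 = 239.009.
Gain = 239.009 / 197.238 = 1.2118 → 1.212.

1.212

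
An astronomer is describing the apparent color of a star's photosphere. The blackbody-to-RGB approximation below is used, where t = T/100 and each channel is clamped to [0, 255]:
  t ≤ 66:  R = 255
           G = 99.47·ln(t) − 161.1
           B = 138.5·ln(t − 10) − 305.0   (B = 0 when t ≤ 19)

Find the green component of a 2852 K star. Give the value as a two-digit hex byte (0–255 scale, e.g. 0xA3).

0xAC

t = 2852/100 = 28.52; the t ≤ 66 branch applies.
G = 99.47·ln 28.52 − 161.1 = 99.47·3.3506 − 161.1 = 172.185.
Rounded: 172; in hex, 0xAC.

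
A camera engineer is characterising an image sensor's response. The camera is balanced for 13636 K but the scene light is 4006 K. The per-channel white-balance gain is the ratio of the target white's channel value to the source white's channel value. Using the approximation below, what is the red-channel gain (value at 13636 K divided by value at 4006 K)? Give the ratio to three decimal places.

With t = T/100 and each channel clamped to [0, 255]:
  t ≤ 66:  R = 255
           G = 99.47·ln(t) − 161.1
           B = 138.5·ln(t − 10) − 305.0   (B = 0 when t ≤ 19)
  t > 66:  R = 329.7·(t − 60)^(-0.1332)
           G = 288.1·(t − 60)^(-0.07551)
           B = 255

At 4006 K (t = 40.06):
  R = 255 by definition for t ≤ 66.
At 13636 K (t = 136.36):
  R = 329.7·(136.36 − 60)^(-0.1332) = 329.7·76.36^(-0.1332) = 329.7·0.56131 = 185.064.
Gain = 185.064 / 255.000 = 0.7257 → 0.726.

0.726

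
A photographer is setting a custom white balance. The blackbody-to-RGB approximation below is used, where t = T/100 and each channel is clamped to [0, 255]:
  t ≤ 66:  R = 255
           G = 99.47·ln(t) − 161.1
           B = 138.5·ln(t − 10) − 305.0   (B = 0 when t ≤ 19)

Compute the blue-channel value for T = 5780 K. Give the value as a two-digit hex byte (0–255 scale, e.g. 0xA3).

t = 5780/100 = 57.8; the t ≤ 66 branch applies.
B = 138.5·ln(57.8 − 10) − 305.0 = 138.5·ln 47.8 − 305.0 = 138.5·3.8670 − 305.0 = 230.583.
Rounded: 231; in hex, 0xE7.

0xE7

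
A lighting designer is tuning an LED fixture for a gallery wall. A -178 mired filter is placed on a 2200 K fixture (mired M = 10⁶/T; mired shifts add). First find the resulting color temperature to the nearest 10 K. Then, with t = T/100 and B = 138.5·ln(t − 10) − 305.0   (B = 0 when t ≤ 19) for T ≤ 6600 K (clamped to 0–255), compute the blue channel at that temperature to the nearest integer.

147

M_in = 10⁶/2200 = 454.55; M_out = 454.55 + (-178) = 276.55.
T_out = 10⁶/276.55 = 3616.0 K → 3620 K; t = 36.2.
B = 138.5·ln(36.2 − 10) − 305.0 = 138.5·ln 26.2 − 305.0 = 138.5·3.2658 − 305.0 = 147.308.
Rounded: 147.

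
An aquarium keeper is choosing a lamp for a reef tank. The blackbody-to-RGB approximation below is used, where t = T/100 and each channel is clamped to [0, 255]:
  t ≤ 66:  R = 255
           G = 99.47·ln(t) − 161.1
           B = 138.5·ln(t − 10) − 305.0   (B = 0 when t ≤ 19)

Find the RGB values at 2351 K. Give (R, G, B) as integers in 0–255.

t = 2351/100 = 23.51; the t ≤ 66 branch applies.
R = 255 by definition for t ≤ 66.
G = 99.47·ln 23.51 − 161.1 = 99.47·3.1574 − 161.1 = 152.969.
B = 138.5·ln(23.51 − 10) − 305.0 = 138.5·ln 13.51 − 305.0 = 138.5·2.6034 − 305.0 = 55.575.
Rounded: (255, 153, 56).

(255, 153, 56)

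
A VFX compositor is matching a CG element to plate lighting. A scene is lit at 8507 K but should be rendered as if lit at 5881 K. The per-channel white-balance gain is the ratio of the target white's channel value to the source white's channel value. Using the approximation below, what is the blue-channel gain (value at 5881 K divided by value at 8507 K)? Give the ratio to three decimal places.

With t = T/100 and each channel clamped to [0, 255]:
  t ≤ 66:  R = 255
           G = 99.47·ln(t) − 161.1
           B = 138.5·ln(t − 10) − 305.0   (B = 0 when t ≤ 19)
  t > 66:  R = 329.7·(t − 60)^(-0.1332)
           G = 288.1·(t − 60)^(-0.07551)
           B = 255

0.916

At 8507 K (t = 85.07):
  B = 255 by definition for t > 66.
At 5881 K (t = 58.81):
  B = 138.5·ln(58.81 − 10) − 305.0 = 138.5·ln 48.81 − 305.0 = 138.5·3.8879 − 305.0 = 233.479.
Gain = 233.479 / 255.000 = 0.9156 → 0.916.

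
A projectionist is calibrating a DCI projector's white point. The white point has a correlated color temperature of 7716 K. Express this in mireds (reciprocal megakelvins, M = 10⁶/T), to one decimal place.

129.6 mireds

M = 10⁶ / 7716 = 129.601 → 129.6 mireds.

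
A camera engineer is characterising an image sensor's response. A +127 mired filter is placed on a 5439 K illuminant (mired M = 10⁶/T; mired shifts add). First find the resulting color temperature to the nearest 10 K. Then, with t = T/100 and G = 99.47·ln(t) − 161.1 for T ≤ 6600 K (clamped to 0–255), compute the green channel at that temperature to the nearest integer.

184

M_in = 10⁶/5439 = 183.86; M_out = 183.86 + (+127) = 310.86.
T_out = 10⁶/310.86 = 3216.9 K → 3220 K; t = 32.2.
G = 99.47·ln 32.2 − 161.1 = 99.47·3.4720 − 161.1 = 184.257.
Rounded: 184.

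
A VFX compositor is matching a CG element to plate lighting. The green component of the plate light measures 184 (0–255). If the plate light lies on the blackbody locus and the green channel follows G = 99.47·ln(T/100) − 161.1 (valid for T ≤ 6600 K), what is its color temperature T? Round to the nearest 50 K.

ln t = (184 + 161.1) / 99.47 = 3.4694.
t = e^3.4694 = 32.117.
T = 100·t = 3212 K → 3200 K to the nearest 50 K.

3200 K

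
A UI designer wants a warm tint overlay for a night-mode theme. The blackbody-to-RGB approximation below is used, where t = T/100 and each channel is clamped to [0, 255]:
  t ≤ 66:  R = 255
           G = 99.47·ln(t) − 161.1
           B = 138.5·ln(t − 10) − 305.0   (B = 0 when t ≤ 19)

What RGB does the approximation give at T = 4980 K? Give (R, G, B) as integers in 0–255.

(255, 228, 205)

t = 4980/100 = 49.8; the t ≤ 66 branch applies.
R = 255 by definition for t ≤ 66.
G = 99.47·ln 49.8 − 161.1 = 99.47·3.9080 − 161.1 = 227.630.
B = 138.5·ln(49.8 − 10) − 305.0 = 138.5·ln 39.8 − 305.0 = 138.5·3.6839 − 305.0 = 205.216.
Rounded: (255, 228, 205).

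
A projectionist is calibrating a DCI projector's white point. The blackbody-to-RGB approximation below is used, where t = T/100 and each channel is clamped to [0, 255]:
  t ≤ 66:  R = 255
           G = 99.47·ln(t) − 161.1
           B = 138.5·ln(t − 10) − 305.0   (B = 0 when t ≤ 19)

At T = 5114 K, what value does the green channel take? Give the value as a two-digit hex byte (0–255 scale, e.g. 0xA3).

t = 5114/100 = 51.14; the t ≤ 66 branch applies.
G = 99.47·ln 51.14 − 161.1 = 99.47·3.9346 − 161.1 = 230.271.
Rounded: 230; in hex, 0xE6.

0xE6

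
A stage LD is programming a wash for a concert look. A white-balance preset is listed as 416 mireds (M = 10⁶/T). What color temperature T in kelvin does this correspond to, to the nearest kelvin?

T = 10⁶ / 416 = 2403.85 K → 2404 K.

2404 K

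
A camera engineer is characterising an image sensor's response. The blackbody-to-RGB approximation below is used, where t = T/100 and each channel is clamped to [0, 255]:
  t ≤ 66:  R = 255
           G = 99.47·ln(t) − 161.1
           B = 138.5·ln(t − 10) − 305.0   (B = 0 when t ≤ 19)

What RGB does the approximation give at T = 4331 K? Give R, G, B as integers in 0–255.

R=255, G=214, B=181

t = 4331/100 = 43.31; the t ≤ 66 branch applies.
R = 255 by definition for t ≤ 66.
G = 99.47·ln 43.31 − 161.1 = 99.47·3.7684 − 161.1 = 213.741.
B = 138.5·ln(43.31 − 10) − 305.0 = 138.5·ln 33.31 − 305.0 = 138.5·3.5059 − 305.0 = 180.561.
Rounded: (255, 214, 181).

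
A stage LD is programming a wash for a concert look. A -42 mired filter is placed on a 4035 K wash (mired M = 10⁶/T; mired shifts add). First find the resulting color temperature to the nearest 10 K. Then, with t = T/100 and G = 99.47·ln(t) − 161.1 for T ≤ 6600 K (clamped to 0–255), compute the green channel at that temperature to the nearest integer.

225

M_in = 10⁶/4035 = 247.83; M_out = 247.83 + (-42) = 205.83.
T_out = 10⁶/205.83 = 4858.3 K → 4860 K; t = 48.6.
G = 99.47·ln 48.6 − 161.1 = 99.47·3.8836 − 161.1 = 225.204.
Rounded: 225.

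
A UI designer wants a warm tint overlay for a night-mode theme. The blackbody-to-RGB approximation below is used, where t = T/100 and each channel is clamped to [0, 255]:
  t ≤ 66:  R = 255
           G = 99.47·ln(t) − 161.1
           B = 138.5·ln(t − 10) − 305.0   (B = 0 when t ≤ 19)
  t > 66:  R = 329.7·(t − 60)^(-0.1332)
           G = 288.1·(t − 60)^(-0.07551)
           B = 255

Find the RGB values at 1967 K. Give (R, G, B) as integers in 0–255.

t = 1967/100 = 19.67; the t ≤ 66 branch applies.
R = 255 by definition for t ≤ 66.
G = 99.47·ln 19.67 − 161.1 = 99.47·2.9791 − 161.1 = 135.231.
B = 138.5·ln(19.67 − 10) − 305.0 = 138.5·ln 9.67 − 305.0 = 138.5·2.2690 − 305.0 = 9.260.
Rounded: (255, 135, 9).

(255, 135, 9)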